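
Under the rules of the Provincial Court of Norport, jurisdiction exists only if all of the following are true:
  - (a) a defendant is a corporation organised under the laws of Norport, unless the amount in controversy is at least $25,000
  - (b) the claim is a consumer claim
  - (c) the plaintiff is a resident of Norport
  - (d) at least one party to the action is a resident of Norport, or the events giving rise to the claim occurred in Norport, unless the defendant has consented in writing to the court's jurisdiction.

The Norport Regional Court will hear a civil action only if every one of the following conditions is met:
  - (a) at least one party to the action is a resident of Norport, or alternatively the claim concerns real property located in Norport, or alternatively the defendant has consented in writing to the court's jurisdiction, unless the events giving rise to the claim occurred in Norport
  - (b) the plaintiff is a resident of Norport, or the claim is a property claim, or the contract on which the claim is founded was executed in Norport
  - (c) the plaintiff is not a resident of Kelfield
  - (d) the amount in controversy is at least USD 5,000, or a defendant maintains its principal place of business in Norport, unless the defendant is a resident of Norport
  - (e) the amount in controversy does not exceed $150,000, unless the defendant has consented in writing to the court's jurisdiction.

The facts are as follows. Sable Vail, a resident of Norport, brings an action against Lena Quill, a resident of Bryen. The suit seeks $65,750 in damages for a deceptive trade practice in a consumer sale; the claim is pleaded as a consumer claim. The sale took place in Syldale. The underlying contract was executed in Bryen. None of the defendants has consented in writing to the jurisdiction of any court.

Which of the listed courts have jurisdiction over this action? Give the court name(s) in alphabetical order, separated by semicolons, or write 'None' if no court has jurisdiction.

the Norport Regional Court; the Provincial Court of Norport

The Provincial Court of Norport:
  (a) No defendant is a corporation. The proviso rescues it, though: the amount in controversy is USD 65,750, which meets the USD 25,000 floor. Satisfied.
  (b) The claim is a consumer claim. Satisfied.
  (c) The plaintiff resides in Norport. Met.
  (d) Sable Vail resides in Norport, which satisfies one of the alternatives. Satisfied.
  → The court has jurisdiction.
The Norport Regional Court:
  (a) Sable Vail resides in Norport, which satisfies one of the alternatives. Met.
  (b) The plaintiff resides in Norport, so one alternative holds. Condition met.
  (c) The plaintiff resides in Norport, which is not Kelfield. Satisfied.
  (d) The amount in controversy is 65,750 dollars, which meets the USD 5,000 floor — that alternative is enough. Satisfied.
  (e) The amount in controversy is $65,750, within the $150,000 ceiling. Condition met.
  → Every requirement is satisfied — jurisdiction.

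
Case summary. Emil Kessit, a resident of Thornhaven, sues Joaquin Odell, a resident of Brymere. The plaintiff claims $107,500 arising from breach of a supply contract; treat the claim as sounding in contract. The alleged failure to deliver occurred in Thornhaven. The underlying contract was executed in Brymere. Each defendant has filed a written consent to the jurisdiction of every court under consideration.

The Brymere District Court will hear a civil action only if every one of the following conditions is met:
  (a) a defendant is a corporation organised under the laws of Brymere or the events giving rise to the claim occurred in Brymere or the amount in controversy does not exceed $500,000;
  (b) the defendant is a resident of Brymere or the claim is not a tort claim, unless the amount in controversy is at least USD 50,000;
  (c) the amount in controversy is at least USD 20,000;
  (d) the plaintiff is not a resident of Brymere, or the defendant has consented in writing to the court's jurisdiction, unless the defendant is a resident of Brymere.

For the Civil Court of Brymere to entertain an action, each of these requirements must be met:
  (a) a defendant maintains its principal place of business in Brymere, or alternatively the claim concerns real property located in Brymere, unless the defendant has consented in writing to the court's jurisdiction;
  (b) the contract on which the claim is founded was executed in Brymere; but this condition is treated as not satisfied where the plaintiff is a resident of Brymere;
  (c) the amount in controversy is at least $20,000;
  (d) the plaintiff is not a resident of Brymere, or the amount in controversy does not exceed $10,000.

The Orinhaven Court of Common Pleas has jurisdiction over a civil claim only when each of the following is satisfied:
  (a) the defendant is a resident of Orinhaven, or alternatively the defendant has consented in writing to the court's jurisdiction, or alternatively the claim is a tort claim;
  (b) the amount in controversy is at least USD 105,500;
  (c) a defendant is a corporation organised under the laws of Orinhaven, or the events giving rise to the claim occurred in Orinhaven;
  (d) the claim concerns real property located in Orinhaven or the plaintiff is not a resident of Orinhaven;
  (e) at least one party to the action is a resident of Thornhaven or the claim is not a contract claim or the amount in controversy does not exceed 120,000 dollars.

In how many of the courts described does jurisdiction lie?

2

The Brymere District Court:
  (a) The amount in controversy is 107,500 dollars, within the 500,000 dollars ceiling — that alternative is enough. Condition met.
  (b) The defendant resides in Brymere, so one alternative holds. Satisfied.
  (c) The amount in controversy is 107,500 dollars, which meets the 20,000 dollars floor. Satisfied.
  (d) The plaintiff resides in Thornhaven, which is not Brymere, so one alternative holds. Condition met.
  → Jurisdiction lies.
The Civil Court of Brymere:
  (a) No defendant is a corporation; the claim does not concern real property — none of the alternatives is met. The proviso rescues it, though: every defendant has filed written consent. Met.
  (b) The contract was executed in Brymere. And the carve-out is inapplicable — the plaintiff resides in Thornhaven, not Brymere. Satisfied.
  (c) The amount in controversy is $107,500, which meets the USD 20,000 floor. Satisfied.
  (d) The plaintiff resides in Thornhaven, which is not Brymere — that alternative is enough. Met.
  → Every requirement is satisfied — jurisdiction.
The Orinhaven Court of Common Pleas:
  (a) Every defendant has filed written consent, so one alternative holds. Met.
  (b) The amount in controversy is USD 107,500, which meets the 105,500 dollars floor. Met.
  (c) No defendant is a corporation; the operative events occurred in Thornhaven, not Orinhaven — no alternative holds. Not met.
  (d) The plaintiff resides in Thornhaven, which is not Orinhaven, so this disjunct is met. Met.
  (e) Emil Kessit resides in Thornhaven, so this disjunct is met. Satisfied.
  → Not every requirement is met — no jurisdiction.
Courts with jurisdiction: the Brymere District Court, the Civil Court of Brymere — 2 in total.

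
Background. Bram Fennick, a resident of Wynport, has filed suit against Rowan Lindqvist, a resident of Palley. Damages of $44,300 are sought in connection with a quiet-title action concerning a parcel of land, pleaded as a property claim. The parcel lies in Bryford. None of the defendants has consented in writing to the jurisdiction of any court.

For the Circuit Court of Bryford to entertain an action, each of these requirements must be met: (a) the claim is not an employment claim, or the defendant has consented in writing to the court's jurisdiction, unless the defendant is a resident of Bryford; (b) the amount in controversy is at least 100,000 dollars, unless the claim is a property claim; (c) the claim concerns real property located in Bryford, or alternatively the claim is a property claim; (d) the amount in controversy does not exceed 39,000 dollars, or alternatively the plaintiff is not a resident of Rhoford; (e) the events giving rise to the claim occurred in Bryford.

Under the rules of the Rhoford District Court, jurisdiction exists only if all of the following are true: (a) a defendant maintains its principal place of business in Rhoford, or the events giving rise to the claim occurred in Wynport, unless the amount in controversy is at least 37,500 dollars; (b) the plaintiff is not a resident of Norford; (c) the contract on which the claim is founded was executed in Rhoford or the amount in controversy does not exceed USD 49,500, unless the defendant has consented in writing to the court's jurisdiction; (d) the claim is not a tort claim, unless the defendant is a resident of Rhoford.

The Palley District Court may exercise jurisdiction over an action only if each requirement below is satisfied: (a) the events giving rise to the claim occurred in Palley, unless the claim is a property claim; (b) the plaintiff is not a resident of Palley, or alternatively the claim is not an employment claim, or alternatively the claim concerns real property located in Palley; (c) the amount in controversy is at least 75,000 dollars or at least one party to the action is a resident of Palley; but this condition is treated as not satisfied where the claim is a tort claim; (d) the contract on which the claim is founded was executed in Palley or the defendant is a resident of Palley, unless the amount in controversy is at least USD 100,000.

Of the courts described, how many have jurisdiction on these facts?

The Circuit Court of Bryford:
  (a) The claim is a property claim, not an employment claim, so one alternative holds. Satisfied.
  (b) The amount in controversy is $44,300, below the USD 100,000 floor. But the claim is a property claim, and the 'unless' clause therefore excuses the requirement. Satisfied.
  (c) The property lies in Bryford — that alternative is enough. Met.
  (d) The plaintiff resides in Wynport, which is not Rhoford, which satisfies one of the alternatives. Satisfied.
  (e) The operative events occurred in Bryford. Met.
  → Jurisdiction lies.
The Rhoford District Court:
  (a) No defendant is a corporation; the operative events occurred in Bryford, not Wynport — none of the alternatives is met. However, the amount in controversy is USD 44,300, which meets the USD 37,500 floor, so the 'unless' proviso supplies this condition. Satisfied.
  (b) The plaintiff resides in Wynport, which is not Norford. Met.
  (c) The amount in controversy is $44,300, within the $49,500 ceiling, which satisfies one of the alternatives. Satisfied.
  (d) The claim is a property claim, not a tort claim. Satisfied.
  → The court has jurisdiction.
The Palley District Court:
  (a) The operative events occurred in Bryford, not Palley. However, the claim is a property claim, so the 'unless' proviso supplies this condition. Condition met.
  (b) The plaintiff resides in Wynport, which is not Palley, which satisfies one of the alternatives. Satisfied.
  (c) Rowan Lindqvist resides in Palley — that alternative is enough. And the carve-out is inapplicable — the claim is a property claim, not a tort claim. Satisfied.
  (d) The defendant resides in Palley, which satisfies one of the alternatives. Satisfied.
  → All conditions met; jurisdiction exists.
Courts with jurisdiction: the Circuit Court of Bryford, the Rhoford District Court, the Palley District Court — 3 in total.

3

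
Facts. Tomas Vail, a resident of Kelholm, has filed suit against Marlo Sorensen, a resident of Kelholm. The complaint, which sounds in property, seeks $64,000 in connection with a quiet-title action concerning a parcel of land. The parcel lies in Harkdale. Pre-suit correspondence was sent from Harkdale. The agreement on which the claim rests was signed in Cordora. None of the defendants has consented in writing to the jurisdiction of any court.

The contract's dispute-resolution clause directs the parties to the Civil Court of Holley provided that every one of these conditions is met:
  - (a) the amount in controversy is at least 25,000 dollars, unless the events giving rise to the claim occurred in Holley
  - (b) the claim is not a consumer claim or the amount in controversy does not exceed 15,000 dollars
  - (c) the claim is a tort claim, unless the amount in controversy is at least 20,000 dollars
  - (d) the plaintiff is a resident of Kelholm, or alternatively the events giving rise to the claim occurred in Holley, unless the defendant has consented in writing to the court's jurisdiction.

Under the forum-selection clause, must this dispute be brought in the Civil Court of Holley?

The Civil Court of Holley:
  (a) The amount in controversy is 64,000 dollars, which meets the 25,000 dollars floor. Met.
  (b) The claim is a property claim, not a consumer claim, so this disjunct is met. Met.
  (c) The claim is a property claim, not a tort claim. However, the amount in controversy is $64,000, which meets the USD 20,000 floor, so the 'unless' proviso supplies this condition. Condition met.
  (d) The plaintiff resides in Kelholm, which satisfies one of the alternatives. Satisfied.
  → Forum clause is triggered.

Yes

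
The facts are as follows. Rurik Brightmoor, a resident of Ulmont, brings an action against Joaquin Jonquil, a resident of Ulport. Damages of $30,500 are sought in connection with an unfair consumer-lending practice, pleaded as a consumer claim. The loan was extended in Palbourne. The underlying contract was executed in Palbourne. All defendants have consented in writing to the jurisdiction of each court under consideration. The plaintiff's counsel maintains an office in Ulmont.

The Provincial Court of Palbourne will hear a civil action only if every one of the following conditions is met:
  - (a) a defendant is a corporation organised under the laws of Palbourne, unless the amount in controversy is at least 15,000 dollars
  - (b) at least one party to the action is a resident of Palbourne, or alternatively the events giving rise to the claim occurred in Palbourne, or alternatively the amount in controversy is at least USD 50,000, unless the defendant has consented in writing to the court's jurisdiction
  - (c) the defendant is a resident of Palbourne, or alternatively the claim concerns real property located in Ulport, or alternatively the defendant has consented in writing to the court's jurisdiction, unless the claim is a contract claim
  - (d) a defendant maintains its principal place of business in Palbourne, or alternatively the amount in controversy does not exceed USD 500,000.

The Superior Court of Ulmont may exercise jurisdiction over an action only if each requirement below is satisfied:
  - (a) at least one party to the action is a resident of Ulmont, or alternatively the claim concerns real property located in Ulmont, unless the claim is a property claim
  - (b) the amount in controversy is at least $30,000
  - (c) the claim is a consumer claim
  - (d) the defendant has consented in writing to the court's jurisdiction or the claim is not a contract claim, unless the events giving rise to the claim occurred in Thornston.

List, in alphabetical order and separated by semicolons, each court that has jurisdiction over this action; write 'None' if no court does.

The Provincial Court of Palbourne:
  (a) No defendant is a corporation. But the amount in controversy is 30,500 dollars, which meets the $15,000 floor, and the 'unless' clause therefore excuses the requirement. Satisfied.
  (b) The operative events occurred in Palbourne — that alternative is enough. Condition met.
  (c) Every defendant has filed written consent, so one alternative holds. Met.
  (d) The amount in controversy is $30,500, within the 500,000 dollars ceiling, which satisfies one of the alternatives. Satisfied.
  → All conditions met; jurisdiction exists.
The Superior Court of Ulmont:
  (a) Rurik Brightmoor resides in Ulmont, which satisfies one of the alternatives. Condition met.
  (b) The amount in controversy is $30,500, which meets the 30,000 dollars floor. Satisfied.
  (c) The claim is a consumer claim. Satisfied.
  (d) Every defendant has filed written consent, so one alternative holds. Satisfied.
  → Jurisdiction lies.

the Provincial Court of Palbourne; the Superior Court of Ulmont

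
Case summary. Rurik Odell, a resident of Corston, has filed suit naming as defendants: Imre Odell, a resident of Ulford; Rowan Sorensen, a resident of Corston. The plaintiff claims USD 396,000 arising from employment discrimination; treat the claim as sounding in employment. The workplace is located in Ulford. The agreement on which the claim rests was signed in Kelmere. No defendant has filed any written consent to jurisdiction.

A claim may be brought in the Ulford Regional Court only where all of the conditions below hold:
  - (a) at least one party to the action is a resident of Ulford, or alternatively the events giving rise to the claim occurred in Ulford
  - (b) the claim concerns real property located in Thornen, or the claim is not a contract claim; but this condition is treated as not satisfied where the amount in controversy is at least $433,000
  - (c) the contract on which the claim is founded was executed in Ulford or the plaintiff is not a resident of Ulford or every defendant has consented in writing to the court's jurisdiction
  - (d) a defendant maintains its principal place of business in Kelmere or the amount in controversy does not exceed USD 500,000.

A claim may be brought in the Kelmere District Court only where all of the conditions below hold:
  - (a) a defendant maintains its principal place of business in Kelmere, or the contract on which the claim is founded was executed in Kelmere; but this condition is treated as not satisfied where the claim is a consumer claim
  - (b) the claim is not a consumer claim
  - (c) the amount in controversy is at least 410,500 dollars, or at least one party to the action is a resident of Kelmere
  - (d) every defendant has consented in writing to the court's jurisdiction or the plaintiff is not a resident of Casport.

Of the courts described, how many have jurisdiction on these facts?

1

The Ulford Regional Court:
  (a) Imre Odell resides in Ulford, which satisfies one of the alternatives. Condition met.
  (b) The claim is an employment claim, not a contract claim — that alternative is enough. And the carve-out is inapplicable — the amount in controversy is USD 396,000, below the 433,000 dollars floor. Met.
  (c) The plaintiff resides in Corston, which is not Ulford, which satisfies one of the alternatives. Satisfied.
  (d) The amount in controversy is USD 396,000, within the 500,000 dollars ceiling, so this disjunct is met. Condition met.
  → The court has jurisdiction.
The Kelmere District Court:
  (a) The contract was executed in Kelmere, which satisfies one of the alternatives. The exception is not triggered, since the claim is an employment claim, not a consumer claim. Satisfied.
  (b) The claim is an employment claim, not a consumer claim. Condition met.
  (c) The amount in controversy is 396,000 dollars, below the USD 410,500 floor; no party resides in Kelmere — no alternative holds. Fails.
  (d) The plaintiff resides in Corston, which is not Casport, so one alternative holds. Condition met.
  → Not every requirement is met — no jurisdiction.
Courts with jurisdiction: the Ulford Regional Court — 1 in total.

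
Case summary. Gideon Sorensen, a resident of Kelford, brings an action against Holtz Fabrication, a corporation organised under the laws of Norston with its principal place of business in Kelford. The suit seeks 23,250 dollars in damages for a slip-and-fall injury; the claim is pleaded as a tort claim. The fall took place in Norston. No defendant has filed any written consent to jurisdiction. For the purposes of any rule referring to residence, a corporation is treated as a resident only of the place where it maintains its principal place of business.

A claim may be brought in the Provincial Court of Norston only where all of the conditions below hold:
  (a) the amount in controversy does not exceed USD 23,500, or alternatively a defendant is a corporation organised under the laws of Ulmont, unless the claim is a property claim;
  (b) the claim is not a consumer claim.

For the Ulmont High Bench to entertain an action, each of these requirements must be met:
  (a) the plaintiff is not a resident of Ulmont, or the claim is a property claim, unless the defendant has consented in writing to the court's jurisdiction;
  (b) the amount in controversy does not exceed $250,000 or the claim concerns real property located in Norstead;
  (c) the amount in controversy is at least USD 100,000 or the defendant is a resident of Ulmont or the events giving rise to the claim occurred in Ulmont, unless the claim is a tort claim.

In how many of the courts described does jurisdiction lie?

The Provincial Court of Norston:
  (a) The amount in controversy is 23,250 dollars, within the $23,500 ceiling, so one alternative holds. Satisfied.
  (b) The claim is a tort claim, not a consumer claim. Met.
  → Every requirement is satisfied — jurisdiction.
The Ulmont High Bench:
  (a) The plaintiff resides in Kelford, which is not Ulmont, so this disjunct is met. Met.
  (b) The amount in controversy is $23,250, within the 250,000 dollars ceiling, which satisfies one of the alternatives. Condition met.
  (c) The amount in controversy is USD 23,250, below the $100,000 floor; the defendant resides in Kelford, not Ulmont; the operative events occurred in Norston, not Ulmont — none of the alternatives is met. But the claim is a tort claim, and the 'unless' clause therefore excuses the requirement. Condition met.
  → All conditions met; jurisdiction exists.
Courts with jurisdiction: the Provincial Court of Norston, the Ulmont High Bench — 2 in total.

2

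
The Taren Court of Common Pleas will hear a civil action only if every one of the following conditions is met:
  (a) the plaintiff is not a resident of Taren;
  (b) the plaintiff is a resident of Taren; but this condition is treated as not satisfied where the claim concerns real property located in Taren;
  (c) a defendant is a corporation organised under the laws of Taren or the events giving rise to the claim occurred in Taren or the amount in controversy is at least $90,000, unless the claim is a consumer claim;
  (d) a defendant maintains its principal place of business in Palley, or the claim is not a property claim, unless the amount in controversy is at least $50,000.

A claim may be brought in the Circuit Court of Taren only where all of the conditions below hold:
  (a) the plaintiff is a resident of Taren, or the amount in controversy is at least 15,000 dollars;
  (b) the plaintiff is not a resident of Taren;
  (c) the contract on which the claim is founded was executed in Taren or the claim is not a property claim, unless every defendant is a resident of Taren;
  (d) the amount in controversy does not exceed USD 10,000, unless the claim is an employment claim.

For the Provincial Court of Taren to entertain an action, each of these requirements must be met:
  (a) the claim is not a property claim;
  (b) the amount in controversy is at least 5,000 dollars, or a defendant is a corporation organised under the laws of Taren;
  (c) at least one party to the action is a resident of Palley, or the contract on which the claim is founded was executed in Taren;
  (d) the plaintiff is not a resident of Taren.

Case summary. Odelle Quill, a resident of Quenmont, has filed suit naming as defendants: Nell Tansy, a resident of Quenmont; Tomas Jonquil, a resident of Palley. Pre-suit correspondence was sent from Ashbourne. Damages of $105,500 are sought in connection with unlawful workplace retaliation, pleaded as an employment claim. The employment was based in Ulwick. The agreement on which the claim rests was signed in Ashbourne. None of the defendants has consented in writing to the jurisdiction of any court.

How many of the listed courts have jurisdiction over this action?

The Taren Court of Common Pleas:
  (a) The plaintiff resides in Quenmont, which is not Taren. Satisfied.
  (b) The plaintiff resides in Quenmont, not Taren. Condition not met.
  (c) The amount in controversy is 105,500 dollars, which meets the $90,000 floor, so this disjunct is met. Met.
  (d) The claim is an employment claim, not a property claim, so one alternative holds. Condition met.
  → No jurisdiction.
The Circuit Court of Taren:
  (a) The amount in controversy is USD 105,500, which meets the 15,000 dollars floor, so one alternative holds. Satisfied.
  (b) The plaintiff resides in Quenmont, which is not Taren. Satisfied.
  (c) The claim is an employment claim, not a property claim, so this disjunct is met. Satisfied.
  (d) The amount in controversy is $105,500, above the $10,000 ceiling. But the claim is an employment claim, and the 'unless' clause therefore excuses the requirement. Satisfied.
  → Every requirement is satisfied — jurisdiction.
The Provincial Court of Taren:
  (a) The claim is an employment claim, not a property claim. Condition met.
  (b) The amount in controversy is $105,500, which meets the $5,000 floor, so one alternative holds. Satisfied.
  (c) Tomas Jonquil resides in Palley, so this disjunct is met. Satisfied.
  (d) The plaintiff resides in Quenmont, which is not Taren. Met.
  → All conditions met; jurisdiction exists.
Courts with jurisdiction: the Circuit Court of Taren, the Provincial Court of Taren — 2 in total.

2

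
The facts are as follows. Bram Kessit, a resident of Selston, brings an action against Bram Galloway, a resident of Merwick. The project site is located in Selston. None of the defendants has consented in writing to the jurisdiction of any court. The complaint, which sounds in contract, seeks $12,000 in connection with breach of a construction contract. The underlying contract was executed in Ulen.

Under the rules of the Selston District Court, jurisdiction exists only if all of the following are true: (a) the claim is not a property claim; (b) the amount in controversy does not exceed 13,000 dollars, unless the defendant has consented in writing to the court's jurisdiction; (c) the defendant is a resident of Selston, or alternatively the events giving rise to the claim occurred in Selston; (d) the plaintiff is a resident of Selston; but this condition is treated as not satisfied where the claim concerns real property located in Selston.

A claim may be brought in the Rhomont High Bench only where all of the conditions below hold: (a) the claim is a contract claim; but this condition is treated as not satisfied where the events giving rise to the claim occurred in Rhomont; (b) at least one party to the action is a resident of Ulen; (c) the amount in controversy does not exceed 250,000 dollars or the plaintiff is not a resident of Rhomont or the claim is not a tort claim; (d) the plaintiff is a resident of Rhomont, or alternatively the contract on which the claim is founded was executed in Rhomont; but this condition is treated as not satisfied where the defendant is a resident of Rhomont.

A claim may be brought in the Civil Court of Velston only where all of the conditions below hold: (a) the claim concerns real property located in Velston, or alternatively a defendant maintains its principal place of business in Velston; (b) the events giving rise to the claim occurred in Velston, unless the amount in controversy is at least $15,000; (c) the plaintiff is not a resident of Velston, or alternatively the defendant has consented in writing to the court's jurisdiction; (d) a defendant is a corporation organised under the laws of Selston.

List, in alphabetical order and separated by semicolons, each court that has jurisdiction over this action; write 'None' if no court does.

the Selston District Court

The Selston District Court:
  (a) The claim is a contract claim, not a property claim. Met.
  (b) The amount in controversy is USD 12,000, within the $13,000 ceiling. Condition met.
  (c) The operative events occurred in Selston, so one alternative holds. Met.
  (d) The plaintiff resides in Selston. And the carve-out is inapplicable — the claim does not concern real property. Condition met.
  → The court has jurisdiction.
The Rhomont High Bench:
  (a) The claim is a contract claim. The exception is not triggered, since the operative events occurred in Selston, not Rhomont. Met.
  (b) No party resides in Ulen. Not met.
  (c) The amount in controversy is $12,000, within the $250,000 ceiling, so one alternative holds. Condition met.
  (d) The plaintiff resides in Selston, not Rhomont; the contract was executed in Ulen, not Rhomont — none of the alternatives is met. Condition not met.
  → The court lacks jurisdiction.
The Civil Court of Velston:
  (a) The claim does not concern real property; no defendant is a corporation — every alternative fails. Condition not met.
  (b) The operative events occurred in Selston, not Velston. And the amount in controversy is $12,000, below the USD 15,000 floor, so the proviso does not save it. Not satisfied.
  (c) The plaintiff resides in Selston, which is not Velston, so one alternative holds. Condition met.
  (d) No defendant is a corporation. Not met.
  → Not every requirement is met — no jurisdiction.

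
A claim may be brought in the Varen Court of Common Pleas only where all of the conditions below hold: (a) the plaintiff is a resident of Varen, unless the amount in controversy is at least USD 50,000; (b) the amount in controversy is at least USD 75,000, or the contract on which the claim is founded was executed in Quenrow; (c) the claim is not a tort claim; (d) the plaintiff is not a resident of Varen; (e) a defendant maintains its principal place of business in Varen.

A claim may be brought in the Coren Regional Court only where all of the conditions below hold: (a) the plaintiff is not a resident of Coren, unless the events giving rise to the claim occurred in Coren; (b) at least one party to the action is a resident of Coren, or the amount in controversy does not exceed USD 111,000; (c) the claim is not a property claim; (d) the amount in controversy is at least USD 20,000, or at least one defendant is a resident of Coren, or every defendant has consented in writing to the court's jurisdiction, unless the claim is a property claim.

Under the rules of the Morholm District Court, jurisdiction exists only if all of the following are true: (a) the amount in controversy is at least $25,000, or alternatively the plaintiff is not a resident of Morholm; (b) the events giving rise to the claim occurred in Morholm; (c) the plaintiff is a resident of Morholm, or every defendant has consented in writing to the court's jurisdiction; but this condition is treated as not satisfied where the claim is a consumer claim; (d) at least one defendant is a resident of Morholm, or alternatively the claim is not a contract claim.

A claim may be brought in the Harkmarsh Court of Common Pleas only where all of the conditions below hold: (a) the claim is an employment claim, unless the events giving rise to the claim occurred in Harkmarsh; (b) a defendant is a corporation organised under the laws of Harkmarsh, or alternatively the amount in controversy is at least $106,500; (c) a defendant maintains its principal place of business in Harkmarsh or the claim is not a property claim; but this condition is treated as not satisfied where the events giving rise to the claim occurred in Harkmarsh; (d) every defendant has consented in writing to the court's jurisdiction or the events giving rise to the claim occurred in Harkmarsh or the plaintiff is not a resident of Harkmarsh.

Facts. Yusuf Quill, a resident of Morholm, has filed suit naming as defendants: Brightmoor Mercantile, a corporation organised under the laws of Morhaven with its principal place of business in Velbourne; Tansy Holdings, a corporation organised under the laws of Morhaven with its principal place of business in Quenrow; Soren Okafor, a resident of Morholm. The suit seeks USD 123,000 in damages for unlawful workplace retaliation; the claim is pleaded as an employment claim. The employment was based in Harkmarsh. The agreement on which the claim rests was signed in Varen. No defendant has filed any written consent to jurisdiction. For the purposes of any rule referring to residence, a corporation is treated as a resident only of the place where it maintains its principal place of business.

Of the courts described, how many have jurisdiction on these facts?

The Varen Court of Common Pleas:
  (a) The plaintiff resides in Morholm, not Varen. But the amount in controversy is 123,000 dollars, which meets the $50,000 floor, and the 'unless' clause therefore excuses the requirement. Condition met.
  (b) The amount in controversy is 123,000 dollars, which meets the USD 75,000 floor, so one alternative holds. Met.
  (c) The claim is an employment claim, not a tort claim. Satisfied.
  (d) The plaintiff resides in Morholm, which is not Varen. Satisfied.
  (e) The corporate defendant(s) have their principal place of business in Quenrow, Velbourne, not Varen. Fails.
  → The court lacks jurisdiction.
The Coren Regional Court:
  (a) The plaintiff resides in Morholm, which is not Coren. Met.
  (b) No party resides in Coren; the amount in controversy is 123,000 dollars, above the 111,000 dollars ceiling — none of the alternatives is met. Not satisfied.
  (c) The claim is an employment claim, not a property claim. Condition met.
  (d) The amount in controversy is $123,000, which meets the 20,000 dollars floor, which satisfies one of the alternatives. Met.
  → At least one condition fails; no jurisdiction.
The Morholm District Court:
  (a) The amount in controversy is 123,000 dollars, which meets the $25,000 floor, so this disjunct is met. Met.
  (b) The operative events occurred in Harkmarsh, not Morholm. Not satisfied.
  (c) The plaintiff resides in Morholm, so this disjunct is met. The carve-out does not apply: the claim is an employment claim, not a consumer claim. Met.
  (d) Soren Okafor resides in Morholm, so this disjunct is met. Met.
  → The court lacks jurisdiction.
The Harkmarsh Court of Common Pleas:
  (a) The claim is an employment claim. Satisfied.
  (b) The amount in controversy is $123,000, which meets the USD 106,500 floor, which satisfies one of the alternatives. Condition met.
  (c) The claim is an employment claim, not a property claim, which satisfies one of the alternatives. But the operative events occurred in Harkmarsh, triggering the carve-out and defeating this condition. Not met.
  (d) The operative events occurred in Harkmarsh, so this disjunct is met. Satisfied.
  → Not every requirement is met — no jurisdiction.
No court satisfies all of its conditions.

0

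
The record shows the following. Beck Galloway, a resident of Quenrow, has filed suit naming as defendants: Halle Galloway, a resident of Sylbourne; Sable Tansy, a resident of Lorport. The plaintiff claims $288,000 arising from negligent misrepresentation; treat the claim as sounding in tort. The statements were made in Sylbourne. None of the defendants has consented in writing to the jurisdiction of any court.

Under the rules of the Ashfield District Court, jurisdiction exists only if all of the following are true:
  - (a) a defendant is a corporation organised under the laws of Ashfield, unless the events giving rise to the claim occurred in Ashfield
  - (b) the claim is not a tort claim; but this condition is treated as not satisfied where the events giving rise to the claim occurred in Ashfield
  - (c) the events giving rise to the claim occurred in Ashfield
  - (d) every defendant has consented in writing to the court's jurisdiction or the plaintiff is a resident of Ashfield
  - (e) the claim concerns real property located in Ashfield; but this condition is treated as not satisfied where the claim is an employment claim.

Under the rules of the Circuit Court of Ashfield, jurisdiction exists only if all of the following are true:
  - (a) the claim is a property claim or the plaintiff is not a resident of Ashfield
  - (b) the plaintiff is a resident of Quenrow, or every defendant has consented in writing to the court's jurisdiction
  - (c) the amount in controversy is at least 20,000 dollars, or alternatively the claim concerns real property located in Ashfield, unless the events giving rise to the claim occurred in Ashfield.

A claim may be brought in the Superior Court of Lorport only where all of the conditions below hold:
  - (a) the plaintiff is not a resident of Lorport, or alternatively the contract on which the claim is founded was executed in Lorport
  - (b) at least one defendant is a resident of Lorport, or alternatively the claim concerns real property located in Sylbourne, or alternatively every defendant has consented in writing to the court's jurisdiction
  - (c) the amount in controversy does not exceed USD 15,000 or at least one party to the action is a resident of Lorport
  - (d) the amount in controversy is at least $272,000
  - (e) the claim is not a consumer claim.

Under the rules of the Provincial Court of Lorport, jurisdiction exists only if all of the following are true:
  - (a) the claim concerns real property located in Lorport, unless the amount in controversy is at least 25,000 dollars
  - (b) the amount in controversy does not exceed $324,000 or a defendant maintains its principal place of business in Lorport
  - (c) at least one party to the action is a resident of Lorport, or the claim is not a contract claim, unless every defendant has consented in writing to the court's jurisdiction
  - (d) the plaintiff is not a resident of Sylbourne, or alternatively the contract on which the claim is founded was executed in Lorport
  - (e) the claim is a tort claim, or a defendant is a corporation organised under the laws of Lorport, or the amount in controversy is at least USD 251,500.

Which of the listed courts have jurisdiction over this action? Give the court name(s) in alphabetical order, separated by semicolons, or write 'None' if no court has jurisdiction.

The Ashfield District Court:
  (a) No defendant is a corporation. And the operative events occurred in Sylbourne, not Ashfield, so the proviso does not save it. Fails.
  (b) The claim is a tort claim. Not satisfied.
  (c) The operative events occurred in Sylbourne, not Ashfield. Condition not met.
  (d) No such written consent has been filed; the plaintiff resides in Quenrow, not Ashfield — every alternative fails. Not met.
  (e) The claim does not concern real property. Not met.
  → No jurisdiction.
The Circuit Court of Ashfield:
  (a) The plaintiff resides in Quenrow, which is not Ashfield, which satisfies one of the alternatives. Satisfied.
  (b) The plaintiff resides in Quenrow — that alternative is enough. Satisfied.
  (c) The amount in controversy is 288,000 dollars, which meets the $20,000 floor, which satisfies one of the alternatives. Met.
  → The court has jurisdiction.
The Superior Court of Lorport:
  (a) The plaintiff resides in Quenrow, which is not Lorport, so one alternative holds. Condition met.
  (b) Sable Tansy resides in Lorport, which satisfies one of the alternatives. Met.
  (c) Sable Tansy resides in Lorport — that alternative is enough. Met.
  (d) The amount in controversy is 288,000 dollars, which meets the 272,000 dollars floor. Satisfied.
  (e) The claim is a tort claim, not a consumer claim. Condition met.
  → All conditions met; jurisdiction exists.
The Provincial Court of Lorport:
  (a) The claim does not concern real property. However, the amount in controversy is $288,000, which meets the USD 25,000 floor, so the 'unless' proviso supplies this condition. Met.
  (b) The amount in controversy is 288,000 dollars, within the 324,000 dollars ceiling — that alternative is enough. Met.
  (c) Sable Tansy resides in Lorport, which satisfies one of the alternatives. Condition met.
  (d) The plaintiff resides in Quenrow, which is not Sylbourne, so one alternative holds. Met.
  (e) The claim is a tort claim, so one alternative holds. Met.
  → Every requirement is satisfied — jurisdiction.

the Circuit Court of Ashfield; the Provincial Court of Lorport; the Superior Court of Lorport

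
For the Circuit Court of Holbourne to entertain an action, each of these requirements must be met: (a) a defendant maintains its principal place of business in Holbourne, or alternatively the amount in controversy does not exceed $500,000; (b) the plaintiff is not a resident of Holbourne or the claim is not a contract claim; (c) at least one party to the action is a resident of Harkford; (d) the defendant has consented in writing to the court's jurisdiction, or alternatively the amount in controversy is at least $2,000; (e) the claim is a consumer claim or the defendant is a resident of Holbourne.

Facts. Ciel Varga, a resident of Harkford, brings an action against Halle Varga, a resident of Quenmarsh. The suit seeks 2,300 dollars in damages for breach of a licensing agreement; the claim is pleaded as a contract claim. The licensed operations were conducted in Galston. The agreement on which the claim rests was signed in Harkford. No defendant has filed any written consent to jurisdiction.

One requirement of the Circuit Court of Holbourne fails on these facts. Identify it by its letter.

The Circuit Court of Holbourne:
  (a) The amount in controversy is $2,300, within the 500,000 dollars ceiling, so this disjunct is met. Condition met.
  (b) The plaintiff resides in Harkford, which is not Holbourne — that alternative is enough. Met.
  (c) Ciel Varga resides in Harkford. Satisfied.
  (d) The amount in controversy is 2,300 dollars, which meets the 2,000 dollars floor, so one alternative holds. Satisfied.
  (e) The claim is a contract claim, not a consumer claim; the defendant resides in Quenmarsh, not Holbourne — every alternative fails. Not met.
Only condition (e) fails.

(e)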